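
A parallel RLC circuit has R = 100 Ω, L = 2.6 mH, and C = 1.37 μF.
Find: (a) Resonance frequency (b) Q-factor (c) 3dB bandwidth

Step 1 — Resonance: ω₀ = 1/√(LC) = 1/√(0.0026·1.37e-06) = 1.676e+04 rad/s.
Step 2 — f₀ = ω₀/(2π) = 2667 Hz.
Step 3 — Parallel Q: Q = R/(ω₀L) = 100/(1.676e+04·0.0026) = 2.295.
Step 4 — Bandwidth: Δω = ω₀/Q = 7299 rad/s; BW = Δω/(2π) = 1162 Hz.

(a) f₀ = 2667 Hz  (b) Q = 2.295  (c) BW = 1162 Hz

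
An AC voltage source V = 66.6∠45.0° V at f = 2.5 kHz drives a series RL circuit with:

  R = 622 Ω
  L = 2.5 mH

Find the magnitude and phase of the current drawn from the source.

Step 1 — Angular frequency: ω = 2π·f = 2π·2500 = 1.571e+04 rad/s.
Step 2 — Component impedances:
  R: Z = R = 622 Ω
  L: Z = jωL = j·1.571e+04·0.0025 = 0 + j39.27 Ω
Step 3 — Series combination: Z_total = R + L = 622 + j39.27 Ω = 623.2∠3.6° Ω.
Step 4 — Source phasor: V = 66.6∠45.0° V = 47.09 + j47.09 V.
Step 5 — Ohm's law: I = V / Z_total = (47.09 + j47.09) / (622 + j39.27) = 0.08017 + j0.07065 A.
Step 6 — Convert to polar: |I| = 0.1069 A, ∠I = 41.4°.

I = 0.1069∠41.4° A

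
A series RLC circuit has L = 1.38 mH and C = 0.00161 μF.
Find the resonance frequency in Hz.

Step 1 — Resonance condition Im(Z)=0 gives ω₀ = 1/√(LC).
Step 2 — ω₀ = 1/√(0.00138·1.61e-09) = 6.709e+05 rad/s.
Step 3 — f₀ = ω₀/(2π) = 1.068e+05 Hz.

f₀ = 1.068e+05 Hz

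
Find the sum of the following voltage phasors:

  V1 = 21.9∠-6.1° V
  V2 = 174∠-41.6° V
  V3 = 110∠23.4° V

Step 1 — Convert each phasor to rectangular form:
  V1 = 21.9·(cos(-6.1°) + j·sin(-6.1°)) = 21.78 - j2.327 V
  V2 = 174·(cos(-41.6°) + j·sin(-41.6°)) = 130.1 - j115.5 V
  V3 = 110·(cos(23.4°) + j·sin(23.4°)) = 101 + j43.69 V
Step 2 — Sum components: V_total = 252.8 - j74.16 V.
Step 3 — Convert to polar: |V_total| = 263.5 V, ∠V_total = -16.3°.

V_total = 263.5∠-16.3° V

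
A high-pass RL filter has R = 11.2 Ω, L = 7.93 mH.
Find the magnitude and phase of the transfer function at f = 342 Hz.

Step 1 — Angular frequency: ω = 2π·342 = 2149 rad/s.
Step 2 — Transfer function: H(jω) = jωL/(R + jωL).
Step 3 — Numerator jωL = j·17.04; denominator R + jωL = 11.2 + j17.04.
Step 4 — H = 0.6983 + j0.459.
Step 5 — Magnitude: |H| = 0.8357 (-1.6 dB); phase: φ = 33.3°.

|H| = 0.8357 (-1.6 dB), φ = 33.3°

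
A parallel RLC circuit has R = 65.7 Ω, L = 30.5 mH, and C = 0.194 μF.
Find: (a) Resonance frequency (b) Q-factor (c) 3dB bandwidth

Step 1 — Resonance: ω₀ = 1/√(LC) = 1/√(0.0305·1.94e-07) = 1.3e+04 rad/s.
Step 2 — f₀ = ω₀/(2π) = 2069 Hz.
Step 3 — Parallel Q: Q = R/(ω₀L) = 65.7/(1.3e+04·0.0305) = 0.1657.
Step 4 — Bandwidth: Δω = ω₀/Q = 7.846e+04 rad/s; BW = Δω/(2π) = 1.249e+04 Hz.

(a) f₀ = 2069 Hz  (b) Q = 0.1657  (c) BW = 1.249e+04 Hz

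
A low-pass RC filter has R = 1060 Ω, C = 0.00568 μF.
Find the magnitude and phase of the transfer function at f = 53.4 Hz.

Step 1 — Angular frequency: ω = 2π·53.4 = 335.5 rad/s.
Step 2 — Transfer function: H(jω) = 1/(1 + jωRC).
Step 3 — Denominator: 1 + jωRC = 1 + j·335.5·1060·5.68e-09 = 1 + j0.00202.
Step 4 — H = 1 - j0.00202.
Step 5 — Magnitude: |H| = 1 (-0.0 dB); phase: φ = -0.1°.

|H| = 1 (-0.0 dB), φ = -0.1°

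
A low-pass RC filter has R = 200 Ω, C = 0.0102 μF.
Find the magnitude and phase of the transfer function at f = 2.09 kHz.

Step 1 — Angular frequency: ω = 2π·2090 = 1.313e+04 rad/s.
Step 2 — Transfer function: H(jω) = 1/(1 + jωRC).
Step 3 — Denominator: 1 + jωRC = 1 + j·1.313e+04·200·1.02e-08 = 1 + j0.02679.
Step 4 — H = 0.9993 - j0.02677.
Step 5 — Magnitude: |H| = 0.9996 (-0.0 dB); phase: φ = -1.5°.

|H| = 0.9996 (-0.0 dB), φ = -1.5°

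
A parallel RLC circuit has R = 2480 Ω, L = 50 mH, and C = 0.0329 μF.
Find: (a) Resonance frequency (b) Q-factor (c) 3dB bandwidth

Step 1 — Resonance: ω₀ = 1/√(LC) = 1/√(0.05·3.29e-08) = 2.466e+04 rad/s.
Step 2 — f₀ = ω₀/(2π) = 3924 Hz.
Step 3 — Parallel Q: Q = R/(ω₀L) = 2480/(2.466e+04·0.05) = 2.012.
Step 4 — Bandwidth: Δω = ω₀/Q = 1.226e+04 rad/s; BW = Δω/(2π) = 1951 Hz.

(a) f₀ = 3924 Hz  (b) Q = 2.012  (c) BW = 1951 Hz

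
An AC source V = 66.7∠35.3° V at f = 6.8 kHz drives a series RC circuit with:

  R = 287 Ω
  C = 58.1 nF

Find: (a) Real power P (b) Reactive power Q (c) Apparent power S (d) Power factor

Step 1 — Angular frequency: ω = 2π·f = 2π·6800 = 4.273e+04 rad/s.
Step 2 — Component impedances:
  R: Z = R = 287 Ω
  C: Z = 1/(jωC) = -j/(ω·C) = 0 - j402.8 Ω
Step 3 — Series combination: Z_total = R + C = 287 - j402.8 Ω = 494.6∠-54.5° Ω.
Step 4 — Source phasor: V = 66.7∠35.3° V = 54.44 + j38.54 V.
Step 5 — Current: I = V / Z = 0.0003942 + j0.1348 A = 0.1349∠89.8° A.
Step 6 — Complex power: S = V·I* = 5.219 - j7.326 VA.
Step 7 — Real power: P = Re(S) = 5.219 W.
Step 8 — Reactive power: Q = Im(S) = -7.326 VAR.
Step 9 — Apparent power: |S| = 8.995 VA.
Step 10 — Power factor: PF = P/|S| = 0.5802 (leading).

(a) P = 5.219 W  (b) Q = -7.326 VAR  (c) S = 8.995 VA  (d) PF = 0.5802 (leading)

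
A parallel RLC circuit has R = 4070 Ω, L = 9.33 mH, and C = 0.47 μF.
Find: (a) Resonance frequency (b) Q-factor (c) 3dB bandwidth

Step 1 — Resonance: ω₀ = 1/√(LC) = 1/√(0.00933·4.7e-07) = 1.51e+04 rad/s.
Step 2 — f₀ = ω₀/(2π) = 2403 Hz.
Step 3 — Parallel Q: Q = R/(ω₀L) = 4070/(1.51e+04·0.00933) = 28.89.
Step 4 — Bandwidth: Δω = ω₀/Q = 522.8 rad/s; BW = Δω/(2π) = 83.2 Hz.

(a) f₀ = 2403 Hz  (b) Q = 28.89  (c) BW = 83.2 Hz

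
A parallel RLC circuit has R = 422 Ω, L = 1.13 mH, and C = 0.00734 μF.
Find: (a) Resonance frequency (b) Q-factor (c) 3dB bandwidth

Step 1 — Resonance: ω₀ = 1/√(LC) = 1/√(0.00113·7.34e-09) = 3.472e+05 rad/s.
Step 2 — f₀ = ω₀/(2π) = 5.526e+04 Hz.
Step 3 — Parallel Q: Q = R/(ω₀L) = 422/(3.472e+05·0.00113) = 1.076.
Step 4 — Bandwidth: Δω = ω₀/Q = 3.228e+05 rad/s; BW = Δω/(2π) = 5.138e+04 Hz.

(a) f₀ = 5.526e+04 Hz  (b) Q = 1.076  (c) BW = 5.138e+04 Hz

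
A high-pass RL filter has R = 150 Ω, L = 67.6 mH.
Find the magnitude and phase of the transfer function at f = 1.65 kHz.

Step 1 — Angular frequency: ω = 2π·1650 = 1.037e+04 rad/s.
Step 2 — Transfer function: H(jω) = jωL/(R + jωL).
Step 3 — Numerator jωL = j·700.8; denominator R + jωL = 150 + j700.8.
Step 4 — H = 0.9562 + j0.2047.
Step 5 — Magnitude: |H| = 0.9779 (-0.2 dB); phase: φ = 12.1°.

|H| = 0.9779 (-0.2 dB), φ = 12.1°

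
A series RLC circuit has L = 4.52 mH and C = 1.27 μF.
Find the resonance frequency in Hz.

Step 1 — Resonance condition Im(Z)=0 gives ω₀ = 1/√(LC).
Step 2 — ω₀ = 1/√(0.00452·1.27e-06) = 1.32e+04 rad/s.
Step 3 — f₀ = ω₀/(2π) = 2101 Hz.

f₀ = 2101 Hz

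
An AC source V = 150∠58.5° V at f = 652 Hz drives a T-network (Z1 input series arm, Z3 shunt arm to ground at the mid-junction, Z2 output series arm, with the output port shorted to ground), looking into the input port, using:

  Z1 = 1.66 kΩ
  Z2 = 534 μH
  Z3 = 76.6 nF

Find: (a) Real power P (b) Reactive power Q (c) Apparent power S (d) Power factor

Step 1 — Angular frequency: ω = 2π·f = 2π·652 = 4097 rad/s.
Step 2 — Component impedances:
  Z1: Z = R = 1660 Ω
  Z2: Z = jωL = j·4097·0.000534 = 0 + j2.188 Ω
  Z3: Z = 1/(jωC) = -j/(ω·C) = 0 - j3187 Ω
Step 3 — With the output port shorted to ground, the output series arm Z2 runs from the junction to ground; the shunt arm Z3 also runs from the junction to ground. They appear in parallel: Z3 || Z2 = 0 + j2.189 Ω.
Step 4 — Series with input arm Z1: Z_in = Z1 + (Z3 || Z2) = 1660 + j2.189 Ω = 1660∠0.1° Ω.
Step 5 — Source phasor: V = 150∠58.5° V = 78.37 + j127.9 V.
Step 6 — Current: I = V / Z = 0.04732 + j0.07698 A = 0.09036∠58.4° A.
Step 7 — Complex power: S = V·I* = 13.55 + j0.01787 VA.
Step 8 — Real power: P = Re(S) = 13.55 W.
Step 9 — Reactive power: Q = Im(S) = 0.01787 VAR.
Step 10 — Apparent power: |S| = 13.55 VA.
Step 11 — Power factor: PF = P/|S| = 1 (lagging).

(a) P = 13.55 W  (b) Q = 0.01787 VAR  (c) S = 13.55 VA  (d) PF = 1 (lagging)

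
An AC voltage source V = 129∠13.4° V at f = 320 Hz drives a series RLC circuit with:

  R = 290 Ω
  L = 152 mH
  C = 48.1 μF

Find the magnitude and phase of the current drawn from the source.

Step 1 — Angular frequency: ω = 2π·f = 2π·320 = 2011 rad/s.
Step 2 — Component impedances:
  R: Z = R = 290 Ω
  L: Z = jωL = j·2011·0.152 = 0 + j305.6 Ω
  C: Z = 1/(jωC) = -j/(ω·C) = 0 - j10.34 Ω
Step 3 — Series combination: Z_total = R + L + C = 290 + j295.3 Ω = 413.9∠45.5° Ω.
Step 4 — Source phasor: V = 129∠13.4° V = 125.5 + j29.9 V.
Step 5 — Ohm's law: I = V / Z_total = (125.5 + j29.9) / (290 + j295.3) = 0.264 - j0.1657 A.
Step 6 — Convert to polar: |I| = 0.3117 A, ∠I = -32.1°.

I = 0.3117∠-32.1° A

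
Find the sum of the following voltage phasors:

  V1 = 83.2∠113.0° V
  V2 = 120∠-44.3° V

Step 1 — Convert each phasor to rectangular form:
  V1 = 83.2·(cos(113.0°) + j·sin(113.0°)) = -32.51 + j76.59 V
  V2 = 120·(cos(-44.3°) + j·sin(-44.3°)) = 85.88 - j83.81 V
Step 2 — Sum components: V_total = 53.37 - j7.224 V.
Step 3 — Convert to polar: |V_total| = 53.86 V, ∠V_total = -7.7°.

V_total = 53.86∠-7.7° V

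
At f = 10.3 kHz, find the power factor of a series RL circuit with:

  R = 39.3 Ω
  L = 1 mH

Step 1 — Angular frequency: ω = 2π·f = 2π·1.03e+04 = 6.472e+04 rad/s.
Step 2 — Component impedances:
  R: Z = R = 39.3 Ω
  L: Z = jωL = j·6.472e+04·0.001 = 0 + j64.72 Ω
Step 3 — Series combination: Z_total = R + L = 39.3 + j64.72 Ω = 75.71∠58.7° Ω.
Step 4 — Power factor: PF = cos(φ) = Re(Z)/|Z| = 39.3/75.71 = 0.5191.
Step 5 — Type: Im(Z) = 64.72 ⇒ lagging (phase φ = 58.7°).

PF = 0.5191 (lagging, φ = 58.7°)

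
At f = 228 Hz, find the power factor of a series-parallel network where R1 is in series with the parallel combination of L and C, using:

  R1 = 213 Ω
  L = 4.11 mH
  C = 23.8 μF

Step 1 — Angular frequency: ω = 2π·f = 2π·228 = 1433 rad/s.
Step 2 — Component impedances:
  R1: Z = R = 213 Ω
  L: Z = jωL = j·1433·0.00411 = 0 + j5.888 Ω
  C: Z = 1/(jωC) = -j/(ω·C) = 0 - j29.33 Ω
Step 3 — Parallel branch: L || C = 1/(1/L + 1/C) = 0 + j7.367 Ω.
Step 4 — Series with R1: Z_total = R1 + (L || C) = 213 + j7.367 Ω = 213.1∠2.0° Ω.
Step 5 — Power factor: PF = cos(φ) = Re(Z)/|Z| = 213/213.13 = 0.9994.
Step 6 — Type: Im(Z) = 7.367 ⇒ lagging (phase φ = 2.0°).

PF = 0.9994 (lagging, φ = 2.0°)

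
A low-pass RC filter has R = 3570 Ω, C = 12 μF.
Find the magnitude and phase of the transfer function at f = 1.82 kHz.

Step 1 — Angular frequency: ω = 2π·1820 = 1.144e+04 rad/s.
Step 2 — Transfer function: H(jω) = 1/(1 + jωRC).
Step 3 — Denominator: 1 + jωRC = 1 + j·1.144e+04·3570·1.2e-05 = 1 + j489.9.
Step 4 — H = 4.167e-06 - j0.002041.
Step 5 — Magnitude: |H| = 0.002041 (-53.8 dB); phase: φ = -89.9°.

|H| = 0.002041 (-53.8 dB), φ = -89.9°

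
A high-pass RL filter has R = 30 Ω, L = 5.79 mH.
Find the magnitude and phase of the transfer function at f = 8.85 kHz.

Step 1 — Angular frequency: ω = 2π·8850 = 5.561e+04 rad/s.
Step 2 — Transfer function: H(jω) = jωL/(R + jωL).
Step 3 — Numerator jωL = j·322; denominator R + jωL = 30 + j322.
Step 4 — H = 0.9914 + j0.09238.
Step 5 — Magnitude: |H| = 0.9957 (-0.0 dB); phase: φ = 5.3°.

|H| = 0.9957 (-0.0 dB), φ = 5.3°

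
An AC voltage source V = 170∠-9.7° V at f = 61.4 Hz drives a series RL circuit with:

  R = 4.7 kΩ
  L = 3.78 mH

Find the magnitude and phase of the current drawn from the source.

Step 1 — Angular frequency: ω = 2π·f = 2π·61.4 = 385.8 rad/s.
Step 2 — Component impedances:
  R: Z = R = 4700 Ω
  L: Z = jωL = j·385.8·0.00378 = 0 + j1.458 Ω
Step 3 — Series combination: Z_total = R + L = 4700 + j1.458 Ω = 4700∠0.0° Ω.
Step 4 — Source phasor: V = 170∠-9.7° V = 167.6 - j28.64 V.
Step 5 — Ohm's law: I = V / Z_total = (167.6 - j28.64) / (4700 + j1.458) = 0.03565 - j0.006105 A.
Step 6 — Convert to polar: |I| = 0.03617 A, ∠I = -9.7°.

I = 0.03617∠-9.7° A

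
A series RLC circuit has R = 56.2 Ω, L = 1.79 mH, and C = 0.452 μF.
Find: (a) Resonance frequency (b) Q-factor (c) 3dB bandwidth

Step 1 — Resonance: ω₀ = 1/√(LC) = 1/√(0.00179·4.52e-07) = 3.516e+04 rad/s.
Step 2 — f₀ = ω₀/(2π) = 5595 Hz.
Step 3 — Series Q: Q = ω₀L/R = 3.516e+04·0.00179/56.2 = 1.12.
Step 4 — Bandwidth: Δω = ω₀/Q = 3.14e+04 rad/s; BW = Δω/(2π) = 4997 Hz.

(a) f₀ = 5595 Hz  (b) Q = 1.12  (c) BW = 4997 Hz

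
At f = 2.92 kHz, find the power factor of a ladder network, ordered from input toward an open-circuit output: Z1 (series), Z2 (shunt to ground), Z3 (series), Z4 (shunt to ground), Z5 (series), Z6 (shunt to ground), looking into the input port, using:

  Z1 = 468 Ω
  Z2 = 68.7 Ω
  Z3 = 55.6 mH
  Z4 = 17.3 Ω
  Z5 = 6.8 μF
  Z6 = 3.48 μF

Step 1 — Angular frequency: ω = 2π·f = 2π·2920 = 1.835e+04 rad/s.
Step 2 — Component impedances:
  Z1: Z = R = 468 Ω
  Z2: Z = R = 68.7 Ω
  Z3: Z = jωL = j·1.835e+04·0.0556 = 0 + j1020 Ω
  Z4: Z = R = 17.3 Ω
  Z5: Z = 1/(jωC) = -j/(ω·C) = 0 - j8.015 Ω
  Z6: Z = 1/(jωC) = -j/(ω·C) = 0 - j15.66 Ω
Step 3 — Ladder network (open output): work backward from the far end, alternating series and parallel combinations. Z_in = 536.3 + j4.635 Ω = 536.4∠0.5° Ω.
Step 4 — Power factor: PF = cos(φ) = Re(Z)/|Z| = 536.33/536.35 = 1.
Step 5 — Type: Im(Z) = 4.635 ⇒ lagging (phase φ = 0.5°).

PF = 1 (lagging, φ = 0.5°)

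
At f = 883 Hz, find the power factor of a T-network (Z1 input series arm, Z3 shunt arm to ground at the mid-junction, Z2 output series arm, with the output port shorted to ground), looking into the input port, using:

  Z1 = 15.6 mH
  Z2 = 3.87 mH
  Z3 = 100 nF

Step 1 — Angular frequency: ω = 2π·f = 2π·883 = 5548 rad/s.
Step 2 — Component impedances:
  Z1: Z = jωL = j·5548·0.0156 = 0 + j86.55 Ω
  Z2: Z = jωL = j·5548·0.00387 = 0 + j21.47 Ω
  Z3: Z = 1/(jωC) = -j/(ω·C) = 0 - j1802 Ω
Step 3 — With the output port shorted to ground, the output series arm Z2 runs from the junction to ground; the shunt arm Z3 also runs from the junction to ground. They appear in parallel: Z3 || Z2 = 0 + j21.73 Ω.
Step 4 — Series with input arm Z1: Z_in = Z1 + (Z3 || Z2) = 0 + j108.3 Ω = 108.3∠90.0° Ω.
Step 5 — Power factor: PF = cos(φ) = Re(Z)/|Z| = 0/108.3 = 0.
Step 6 — Type: Im(Z) = 108.3 ⇒ lagging (phase φ = 90.0°).

PF = 0 (lagging, φ = 90.0°)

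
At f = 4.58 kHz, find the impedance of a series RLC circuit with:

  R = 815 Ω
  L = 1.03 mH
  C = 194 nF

Step 1 — Angular frequency: ω = 2π·f = 2π·4580 = 2.878e+04 rad/s.
Step 2 — Component impedances:
  R: Z = R = 815 Ω
  L: Z = jωL = j·2.878e+04·0.00103 = 0 + j29.64 Ω
  C: Z = 1/(jωC) = -j/(ω·C) = 0 - j179.1 Ω
Step 3 — Series combination: Z_total = R + L + C = 815 - j149.5 Ω = 828.6∠-10.4° Ω.

Z = 815 - j149.5 Ω = 828.6∠-10.4° Ω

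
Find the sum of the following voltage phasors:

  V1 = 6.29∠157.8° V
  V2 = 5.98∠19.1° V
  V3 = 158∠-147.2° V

Step 1 — Convert each phasor to rectangular form:
  V1 = 6.29·(cos(157.8°) + j·sin(157.8°)) = -5.824 + j2.377 V
  V2 = 5.98·(cos(19.1°) + j·sin(19.1°)) = 5.651 + j1.957 V
  V3 = 158·(cos(-147.2°) + j·sin(-147.2°)) = -132.8 - j85.59 V
Step 2 — Sum components: V_total = -133 - j81.26 V.
Step 3 — Convert to polar: |V_total| = 155.8 V, ∠V_total = -148.6°.

V_total = 155.8∠-148.6° V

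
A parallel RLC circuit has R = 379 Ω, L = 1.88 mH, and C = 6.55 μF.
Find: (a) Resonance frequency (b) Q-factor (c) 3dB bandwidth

Step 1 — Resonance: ω₀ = 1/√(LC) = 1/√(0.00188·6.55e-06) = 9012 rad/s.
Step 2 — f₀ = ω₀/(2π) = 1434 Hz.
Step 3 — Parallel Q: Q = R/(ω₀L) = 379/(9012·0.00188) = 22.37.
Step 4 — Bandwidth: Δω = ω₀/Q = 402.8 rad/s; BW = Δω/(2π) = 64.11 Hz.

(a) f₀ = 1434 Hz  (b) Q = 22.37  (c) BW = 64.11 Hz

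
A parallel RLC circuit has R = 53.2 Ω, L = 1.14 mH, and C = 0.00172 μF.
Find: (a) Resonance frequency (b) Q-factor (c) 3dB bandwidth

Step 1 — Resonance: ω₀ = 1/√(LC) = 1/√(0.00114·1.72e-09) = 7.141e+05 rad/s.
Step 2 — f₀ = ω₀/(2π) = 1.137e+05 Hz.
Step 3 — Parallel Q: Q = R/(ω₀L) = 53.2/(7.141e+05·0.00114) = 0.06535.
Step 4 — Bandwidth: Δω = ω₀/Q = 1.093e+07 rad/s; BW = Δω/(2π) = 1.739e+06 Hz.

(a) f₀ = 1.137e+05 Hz  (b) Q = 0.06535  (c) BW = 1.739e+06 Hz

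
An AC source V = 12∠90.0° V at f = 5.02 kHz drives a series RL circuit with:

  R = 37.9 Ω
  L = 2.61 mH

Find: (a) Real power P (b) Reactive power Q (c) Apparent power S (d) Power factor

Step 1 — Angular frequency: ω = 2π·f = 2π·5020 = 3.154e+04 rad/s.
Step 2 — Component impedances:
  R: Z = R = 37.9 Ω
  L: Z = jωL = j·3.154e+04·0.00261 = 0 + j82.32 Ω
Step 3 — Series combination: Z_total = R + L = 37.9 + j82.32 Ω = 90.63∠65.3° Ω.
Step 4 — Source phasor: V = 12∠90.0° V = 0 + j12 V.
Step 5 — Current: I = V / Z = 0.1203 + j0.05537 A = 0.1324∠24.7° A.
Step 6 — Complex power: S = V·I* = 0.6645 + j1.443 VA.
Step 7 — Real power: P = Re(S) = 0.6645 W.
Step 8 — Reactive power: Q = Im(S) = 1.443 VAR.
Step 9 — Apparent power: |S| = 1.589 VA.
Step 10 — Power factor: PF = P/|S| = 0.4182 (lagging).

(a) P = 0.6645 W  (b) Q = 1.443 VAR  (c) S = 1.589 VA  (d) PF = 0.4182 (lagging)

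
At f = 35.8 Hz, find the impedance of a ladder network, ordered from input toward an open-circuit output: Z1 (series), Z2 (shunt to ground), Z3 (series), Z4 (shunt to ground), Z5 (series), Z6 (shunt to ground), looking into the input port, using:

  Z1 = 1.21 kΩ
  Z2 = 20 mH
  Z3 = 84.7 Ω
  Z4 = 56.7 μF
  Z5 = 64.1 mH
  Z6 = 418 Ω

Step 1 — Angular frequency: ω = 2π·f = 2π·35.8 = 224.9 rad/s.
Step 2 — Component impedances:
  Z1: Z = R = 1210 Ω
  Z2: Z = jωL = j·224.9·0.02 = 0 + j4.499 Ω
  Z3: Z = R = 84.7 Ω
  Z4: Z = 1/(jωC) = -j/(ω·C) = 0 - j78.41 Ω
  Z5: Z = jωL = j·224.9·0.0641 = 0 + j14.42 Ω
  Z6: Z = R = 418 Ω
Step 3 — Ladder network (open output): work backward from the far end, alternating series and parallel combinations. Z_in = 1210 + j4.596 Ω = 1210∠0.2° Ω.

Z = 1210 + j4.596 Ω = 1210∠0.2° Ω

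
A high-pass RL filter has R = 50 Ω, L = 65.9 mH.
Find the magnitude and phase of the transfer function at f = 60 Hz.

Step 1 — Angular frequency: ω = 2π·60 = 377 rad/s.
Step 2 — Transfer function: H(jω) = jωL/(R + jωL).
Step 3 — Numerator jωL = j·24.84; denominator R + jωL = 50 + j24.84.
Step 4 — H = 0.198 + j0.3985.
Step 5 — Magnitude: |H| = 0.445 (-7.0 dB); phase: φ = 63.6°.

|H| = 0.445 (-7.0 dB), φ = 63.6°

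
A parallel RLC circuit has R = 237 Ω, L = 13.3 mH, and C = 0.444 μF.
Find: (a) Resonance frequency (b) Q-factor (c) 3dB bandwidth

Step 1 — Resonance: ω₀ = 1/√(LC) = 1/√(0.0133·4.44e-07) = 1.301e+04 rad/s.
Step 2 — f₀ = ω₀/(2π) = 2071 Hz.
Step 3 — Parallel Q: Q = R/(ω₀L) = 237/(1.301e+04·0.0133) = 1.369.
Step 4 — Bandwidth: Δω = ω₀/Q = 9503 rad/s; BW = Δω/(2π) = 1512 Hz.

(a) f₀ = 2071 Hz  (b) Q = 1.369  (c) BW = 1512 Hz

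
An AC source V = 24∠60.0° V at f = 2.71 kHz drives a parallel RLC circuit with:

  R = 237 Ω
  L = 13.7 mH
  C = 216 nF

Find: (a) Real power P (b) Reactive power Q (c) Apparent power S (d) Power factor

Step 1 — Angular frequency: ω = 2π·f = 2π·2710 = 1.703e+04 rad/s.
Step 2 — Component impedances:
  R: Z = R = 237 Ω
  L: Z = jωL = j·1.703e+04·0.0137 = 0 + j233.3 Ω
  C: Z = 1/(jωC) = -j/(ω·C) = 0 - j271.9 Ω
Step 3 — Parallel combination: 1/Z_total = 1/R + 1/L + 1/C; Z_total = 232.2 + j33.5 Ω = 234.6∠8.2° Ω.
Step 4 — Source phasor: V = 24∠60.0° V = 12 + j20.78 V.
Step 5 — Current: I = V / Z = 0.06329 + j0.08039 A = 0.1023∠51.8° A.
Step 6 — Complex power: S = V·I* = 2.43 + j0.3507 VA.
Step 7 — Real power: P = Re(S) = 2.43 W.
Step 8 — Reactive power: Q = Im(S) = 0.3507 VAR.
Step 9 — Apparent power: |S| = 2.456 VA.
Step 10 — Power factor: PF = P/|S| = 0.9897 (lagging).

(a) P = 2.43 W  (b) Q = 0.3507 VAR  (c) S = 2.456 VA  (d) PF = 0.9897 (lagging)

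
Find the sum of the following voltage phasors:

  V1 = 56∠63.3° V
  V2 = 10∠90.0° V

Step 1 — Convert each phasor to rectangular form:
  V1 = 56·(cos(63.3°) + j·sin(63.3°)) = 25.16 + j50.03 V
  V2 = 10·(cos(90.0°) + j·sin(90.0°)) = 0 + j10 V
Step 2 — Sum components: V_total = 25.16 + j60.03 V.
Step 3 — Convert to polar: |V_total| = 65.09 V, ∠V_total = 67.3°.

V_total = 65.09∠67.3° V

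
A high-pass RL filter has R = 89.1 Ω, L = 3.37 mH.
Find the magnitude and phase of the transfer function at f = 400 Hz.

Step 1 — Angular frequency: ω = 2π·400 = 2513 rad/s.
Step 2 — Transfer function: H(jω) = jωL/(R + jωL).
Step 3 — Numerator jωL = j·8.47; denominator R + jωL = 89.1 + j8.47.
Step 4 — H = 0.008955 + j0.09421.
Step 5 — Magnitude: |H| = 0.09463 (-20.5 dB); phase: φ = 84.6°.

|H| = 0.09463 (-20.5 dB), φ = 84.6°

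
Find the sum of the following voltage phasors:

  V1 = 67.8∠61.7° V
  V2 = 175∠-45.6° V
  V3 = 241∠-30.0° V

Step 1 — Convert each phasor to rectangular form:
  V1 = 67.8·(cos(61.7°) + j·sin(61.7°)) = 32.14 + j59.7 V
  V2 = 175·(cos(-45.6°) + j·sin(-45.6°)) = 122.4 - j125 V
  V3 = 241·(cos(-30.0°) + j·sin(-30.0°)) = 208.7 - j120.5 V
Step 2 — Sum components: V_total = 363.3 - j185.8 V.
Step 3 — Convert to polar: |V_total| = 408.1 V, ∠V_total = -27.1°.

V_total = 408.1∠-27.1° V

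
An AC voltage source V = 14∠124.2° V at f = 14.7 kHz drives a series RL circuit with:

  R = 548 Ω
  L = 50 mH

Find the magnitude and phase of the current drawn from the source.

Step 1 — Angular frequency: ω = 2π·f = 2π·1.47e+04 = 9.236e+04 rad/s.
Step 2 — Component impedances:
  R: Z = R = 548 Ω
  L: Z = jωL = j·9.236e+04·0.05 = 0 + j4618 Ω
Step 3 — Series combination: Z_total = R + L = 548 + j4618 Ω = 4651∠83.2° Ω.
Step 4 — Source phasor: V = 14∠124.2° V = -7.869 + j11.58 V.
Step 5 — Ohm's law: I = V / Z_total = (-7.869 + j11.58) / (548 + j4618) = 0.002273 + j0.001974 A.
Step 6 — Convert to polar: |I| = 0.00301 A, ∠I = 41.0°.

I = 0.00301∠41.0° A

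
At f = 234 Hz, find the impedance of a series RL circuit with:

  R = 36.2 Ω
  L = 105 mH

Step 1 — Angular frequency: ω = 2π·f = 2π·234 = 1470 rad/s.
Step 2 — Component impedances:
  R: Z = R = 36.2 Ω
  L: Z = jωL = j·1470·0.105 = 0 + j154.4 Ω
Step 3 — Series combination: Z_total = R + L = 36.2 + j154.4 Ω = 158.6∠76.8° Ω.

Z = 36.2 + j154.4 Ω = 158.6∠76.8° Ω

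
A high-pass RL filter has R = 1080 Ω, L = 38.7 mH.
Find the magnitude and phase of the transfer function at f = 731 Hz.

Step 1 — Angular frequency: ω = 2π·731 = 4593 rad/s.
Step 2 — Transfer function: H(jω) = jωL/(R + jωL).
Step 3 — Numerator jωL = j·177.7; denominator R + jωL = 1080 + j177.7.
Step 4 — H = 0.02637 + j0.1602.
Step 5 — Magnitude: |H| = 0.1624 (-15.8 dB); phase: φ = 80.7°.

|H| = 0.1624 (-15.8 dB), φ = 80.7°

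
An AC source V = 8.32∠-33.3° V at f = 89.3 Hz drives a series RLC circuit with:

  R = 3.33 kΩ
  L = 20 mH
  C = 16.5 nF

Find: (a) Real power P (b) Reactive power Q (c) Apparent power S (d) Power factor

Step 1 — Angular frequency: ω = 2π·f = 2π·89.3 = 561.1 rad/s.
Step 2 — Component impedances:
  R: Z = R = 3330 Ω
  L: Z = jωL = j·561.1·0.02 = 0 + j11.22 Ω
  C: Z = 1/(jωC) = -j/(ω·C) = 0 - j1.08e+05 Ω
Step 3 — Series combination: Z_total = R + L + C = 3330 - j1.08e+05 Ω = 1.081e+05∠-88.2° Ω.
Step 4 — Source phasor: V = 8.32∠-33.3° V = 6.954 - j4.568 V.
Step 5 — Current: I = V / Z = 4.424e-05 + j6.302e-05 A = 7.7e-05∠54.9° A.
Step 6 — Complex power: S = V·I* = 1.974e-05 - j0.0006403 VA.
Step 7 — Real power: P = Re(S) = 1.974e-05 W.
Step 8 — Reactive power: Q = Im(S) = -0.0006403 VAR.
Step 9 — Apparent power: |S| = 0.0006406 VA.
Step 10 — Power factor: PF = P/|S| = 0.03082 (leading).

(a) P = 1.974e-05 W  (b) Q = -0.0006403 VAR  (c) S = 0.0006406 VA  (d) PF = 0.03082 (leading)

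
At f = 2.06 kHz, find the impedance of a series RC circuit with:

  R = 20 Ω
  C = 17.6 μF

Step 1 — Angular frequency: ω = 2π·f = 2π·2060 = 1.294e+04 rad/s.
Step 2 — Component impedances:
  R: Z = R = 20 Ω
  C: Z = 1/(jωC) = -j/(ω·C) = 0 - j4.39 Ω
Step 3 — Series combination: Z_total = R + C = 20 - j4.39 Ω = 20.48∠-12.4° Ω.

Z = 20 - j4.39 Ω = 20.48∠-12.4° Ω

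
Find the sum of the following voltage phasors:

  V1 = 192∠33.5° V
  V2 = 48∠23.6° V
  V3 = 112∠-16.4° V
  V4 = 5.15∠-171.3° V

Step 1 — Convert each phasor to rectangular form:
  V1 = 192·(cos(33.5°) + j·sin(33.5°)) = 160.1 + j106 V
  V2 = 48·(cos(23.6°) + j·sin(23.6°)) = 43.99 + j19.22 V
  V3 = 112·(cos(-16.4°) + j·sin(-16.4°)) = 107.4 - j31.62 V
  V4 = 5.15·(cos(-171.3°) + j·sin(-171.3°)) = -5.091 - j0.779 V
Step 2 — Sum components: V_total = 306.4 + j92.79 V.
Step 3 — Convert to polar: |V_total| = 320.2 V, ∠V_total = 16.8°.

V_total = 320.2∠16.8° V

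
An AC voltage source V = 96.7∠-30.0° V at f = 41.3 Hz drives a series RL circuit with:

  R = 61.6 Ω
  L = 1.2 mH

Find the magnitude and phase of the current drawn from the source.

Step 1 — Angular frequency: ω = 2π·f = 2π·41.3 = 259.5 rad/s.
Step 2 — Component impedances:
  R: Z = R = 61.6 Ω
  L: Z = jωL = j·259.5·0.0012 = 0 + j0.3114 Ω
Step 3 — Series combination: Z_total = R + L = 61.6 + j0.3114 Ω = 61.6∠0.3° Ω.
Step 4 — Source phasor: V = 96.7∠-30.0° V = 83.74 - j48.35 V.
Step 5 — Ohm's law: I = V / Z_total = (83.74 - j48.35) / (61.6 + j0.3114) = 1.355 - j0.7918 A.
Step 6 — Convert to polar: |I| = 1.57 A, ∠I = -30.3°.

I = 1.57∠-30.3° A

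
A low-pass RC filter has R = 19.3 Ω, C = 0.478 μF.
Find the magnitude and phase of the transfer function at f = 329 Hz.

Step 1 — Angular frequency: ω = 2π·329 = 2067 rad/s.
Step 2 — Transfer function: H(jω) = 1/(1 + jωRC).
Step 3 — Denominator: 1 + jωRC = 1 + j·2067·19.3·4.78e-07 = 1 + j0.01907.
Step 4 — H = 0.9996 - j0.01906.
Step 5 — Magnitude: |H| = 0.9998 (-0.0 dB); phase: φ = -1.1°.

|H| = 0.9998 (-0.0 dB), φ = -1.1°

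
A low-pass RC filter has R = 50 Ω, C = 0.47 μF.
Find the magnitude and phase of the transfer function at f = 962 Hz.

Step 1 — Angular frequency: ω = 2π·962 = 6044 rad/s.
Step 2 — Transfer function: H(jω) = 1/(1 + jωRC).
Step 3 — Denominator: 1 + jωRC = 1 + j·6044·50·4.7e-07 = 1 + j0.142.
Step 4 — H = 0.9802 - j0.1392.
Step 5 — Magnitude: |H| = 0.9901 (-0.1 dB); phase: φ = -8.1°.

|H| = 0.9901 (-0.1 dB), φ = -8.1°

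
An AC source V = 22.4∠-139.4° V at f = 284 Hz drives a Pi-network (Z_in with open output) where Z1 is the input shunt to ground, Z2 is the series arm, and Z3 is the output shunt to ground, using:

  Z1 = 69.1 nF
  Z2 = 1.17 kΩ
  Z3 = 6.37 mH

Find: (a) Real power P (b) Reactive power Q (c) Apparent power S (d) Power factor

Step 1 — Angular frequency: ω = 2π·f = 2π·284 = 1784 rad/s.
Step 2 — Component impedances:
  Z1: Z = 1/(jωC) = -j/(ω·C) = 0 - j8110 Ω
  Z2: Z = R = 1170 Ω
  Z3: Z = jωL = j·1784·0.00637 = 0 + j11.37 Ω
Step 3 — With open output, the series arm Z2 and the output shunt Z3 appear in series to ground: Z2 + Z3 = 1170 + j11.37 Ω.
Step 4 — Parallel with input shunt Z1: Z_in = Z1 || (Z2 + Z3) = 1149 - j154.7 Ω = 1160∠-7.7° Ω.
Step 5 — Source phasor: V = 22.4∠-139.4° V = -17.01 - j14.58 V.
Step 6 — Current: I = V / Z = -0.01286 - j0.01441 A = 0.01932∠-131.7° A.
Step 7 — Complex power: S = V·I* = 0.4288 - j0.0577 VA.
Step 8 — Real power: P = Re(S) = 0.4288 W.
Step 9 — Reactive power: Q = Im(S) = -0.0577 VAR.
Step 10 — Apparent power: |S| = 0.4327 VA.
Step 11 — Power factor: PF = P/|S| = 0.9911 (leading).

(a) P = 0.4288 W  (b) Q = -0.0577 VAR  (c) S = 0.4327 VA  (d) PF = 0.9911 (leading)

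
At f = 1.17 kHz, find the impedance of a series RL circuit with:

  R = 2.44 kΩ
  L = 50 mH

Step 1 — Angular frequency: ω = 2π·f = 2π·1170 = 7351 rad/s.
Step 2 — Component impedances:
  R: Z = R = 2440 Ω
  L: Z = jωL = j·7351·0.05 = 0 + j367.6 Ω
Step 3 — Series combination: Z_total = R + L = 2440 + j367.6 Ω = 2468∠8.6° Ω.

Z = 2440 + j367.6 Ω = 2468∠8.6° Ω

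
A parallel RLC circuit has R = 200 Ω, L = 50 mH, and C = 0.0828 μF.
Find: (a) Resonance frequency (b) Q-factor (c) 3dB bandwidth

Step 1 — Resonance: ω₀ = 1/√(LC) = 1/√(0.05·8.28e-08) = 1.554e+04 rad/s.
Step 2 — f₀ = ω₀/(2π) = 2474 Hz.
Step 3 — Parallel Q: Q = R/(ω₀L) = 200/(1.554e+04·0.05) = 0.2574.
Step 4 — Bandwidth: Δω = ω₀/Q = 6.039e+04 rad/s; BW = Δω/(2π) = 9611 Hz.

(a) f₀ = 2474 Hz  (b) Q = 0.2574  (c) BW = 9611 Hz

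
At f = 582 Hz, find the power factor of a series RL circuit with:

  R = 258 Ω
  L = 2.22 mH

Step 1 — Angular frequency: ω = 2π·f = 2π·582 = 3657 rad/s.
Step 2 — Component impedances:
  R: Z = R = 258 Ω
  L: Z = jωL = j·3657·0.00222 = 0 + j8.118 Ω
Step 3 — Series combination: Z_total = R + L = 258 + j8.118 Ω = 258.1∠1.8° Ω.
Step 4 — Power factor: PF = cos(φ) = Re(Z)/|Z| = 258/258.13 = 0.9995.
Step 5 — Type: Im(Z) = 8.118 ⇒ lagging (phase φ = 1.8°).

PF = 0.9995 (lagging, φ = 1.8°)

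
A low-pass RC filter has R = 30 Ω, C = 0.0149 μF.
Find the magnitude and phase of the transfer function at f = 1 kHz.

Step 1 — Angular frequency: ω = 2π·1000 = 6283 rad/s.
Step 2 — Transfer function: H(jω) = 1/(1 + jωRC).
Step 3 — Denominator: 1 + jωRC = 1 + j·6283·30·1.49e-08 = 1 + j0.002809.
Step 4 — H = 1 - j0.002809.
Step 5 — Magnitude: |H| = 1 (-0.0 dB); phase: φ = -0.2°.

|H| = 1 (-0.0 dB), φ = -0.2°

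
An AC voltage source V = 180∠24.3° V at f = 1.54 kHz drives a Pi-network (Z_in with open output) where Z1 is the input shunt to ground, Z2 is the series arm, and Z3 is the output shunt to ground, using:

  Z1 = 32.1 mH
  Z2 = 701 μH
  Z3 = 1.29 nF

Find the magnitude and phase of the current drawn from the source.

Step 1 — Angular frequency: ω = 2π·f = 2π·1540 = 9676 rad/s.
Step 2 — Component impedances:
  Z1: Z = jωL = j·9676·0.0321 = 0 + j310.6 Ω
  Z2: Z = jωL = j·9676·0.000701 = 0 + j6.783 Ω
  Z3: Z = 1/(jωC) = -j/(ω·C) = 0 - j8.011e+04 Ω
Step 3 — With open output, the series arm Z2 and the output shunt Z3 appear in series to ground: Z2 + Z3 = 0 - j8.011e+04 Ω.
Step 4 — Parallel with input shunt Z1: Z_in = Z1 || (Z2 + Z3) = 0 + j311.8 Ω = 311.8∠90.0° Ω.
Step 5 — Source phasor: V = 180∠24.3° V = 164.1 + j74.07 V.
Step 6 — Ohm's law: I = V / Z_total = (164.1 + j74.07) / (0 + j311.8) = 0.2376 - j0.5261 A.
Step 7 — Convert to polar: |I| = 0.5773 A, ∠I = -65.7°.

I = 0.5773∠-65.7° A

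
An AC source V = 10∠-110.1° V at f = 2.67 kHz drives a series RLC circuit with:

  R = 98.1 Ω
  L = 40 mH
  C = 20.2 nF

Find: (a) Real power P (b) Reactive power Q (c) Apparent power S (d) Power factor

Step 1 — Angular frequency: ω = 2π·f = 2π·2670 = 1.678e+04 rad/s.
Step 2 — Component impedances:
  R: Z = R = 98.1 Ω
  L: Z = jωL = j·1.678e+04·0.04 = 0 + j671 Ω
  C: Z = 1/(jωC) = -j/(ω·C) = 0 - j2951 Ω
Step 3 — Series combination: Z_total = R + L + C = 98.1 - j2280 Ω = 2282∠-87.5° Ω.
Step 4 — Source phasor: V = 10∠-110.1° V = -3.437 - j9.391 V.
Step 5 — Current: I = V / Z = 0.004047 - j0.001681 A = 0.004382∠-22.6° A.
Step 6 — Complex power: S = V·I* = 0.001884 - j0.04378 VA.
Step 7 — Real power: P = Re(S) = 0.001884 W.
Step 8 — Reactive power: Q = Im(S) = -0.04378 VAR.
Step 9 — Apparent power: |S| = 0.04382 VA.
Step 10 — Power factor: PF = P/|S| = 0.04299 (leading).

(a) P = 0.001884 W  (b) Q = -0.04378 VAR  (c) S = 0.04382 VA  (d) PF = 0.04299 (leading)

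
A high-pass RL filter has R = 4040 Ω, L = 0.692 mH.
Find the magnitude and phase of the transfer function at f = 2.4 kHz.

Step 1 — Angular frequency: ω = 2π·2400 = 1.508e+04 rad/s.
Step 2 — Transfer function: H(jω) = jωL/(R + jωL).
Step 3 — Numerator jωL = j·10.44; denominator R + jωL = 4040 + j10.44.
Step 4 — H = 6.672e-06 + j0.002583.
Step 5 — Magnitude: |H| = 0.002583 (-51.8 dB); phase: φ = 89.9°.

|H| = 0.002583 (-51.8 dB), φ = 89.9°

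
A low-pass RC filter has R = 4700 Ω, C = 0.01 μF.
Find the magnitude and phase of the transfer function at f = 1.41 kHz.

Step 1 — Angular frequency: ω = 2π·1410 = 8859 rad/s.
Step 2 — Transfer function: H(jω) = 1/(1 + jωRC).
Step 3 — Denominator: 1 + jωRC = 1 + j·8859·4700·1e-08 = 1 + j0.4164.
Step 4 — H = 0.8522 - j0.3549.
Step 5 — Magnitude: |H| = 0.9232 (-0.7 dB); phase: φ = -22.6°.

|H| = 0.9232 (-0.7 dB), φ = -22.6°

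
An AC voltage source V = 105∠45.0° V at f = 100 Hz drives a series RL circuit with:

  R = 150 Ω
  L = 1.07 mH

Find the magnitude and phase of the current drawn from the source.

Step 1 — Angular frequency: ω = 2π·f = 2π·100 = 628.3 rad/s.
Step 2 — Component impedances:
  R: Z = R = 150 Ω
  L: Z = jωL = j·628.3·0.00107 = 0 + j0.6723 Ω
Step 3 — Series combination: Z_total = R + L = 150 + j0.6723 Ω = 150∠0.3° Ω.
Step 4 — Source phasor: V = 105∠45.0° V = 74.25 + j74.25 V.
Step 5 — Ohm's law: I = V / Z_total = (74.25 + j74.25) / (150 + j0.6723) = 0.4972 + j0.4927 A.
Step 6 — Convert to polar: |I| = 0.7 A, ∠I = 44.7°.

I = 0.7∠44.7° A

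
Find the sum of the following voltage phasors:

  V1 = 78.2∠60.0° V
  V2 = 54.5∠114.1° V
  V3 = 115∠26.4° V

Step 1 — Convert each phasor to rectangular form:
  V1 = 78.2·(cos(60.0°) + j·sin(60.0°)) = 39.1 + j67.72 V
  V2 = 54.5·(cos(114.1°) + j·sin(114.1°)) = -22.25 + j49.75 V
  V3 = 115·(cos(26.4°) + j·sin(26.4°)) = 103 + j51.13 V
Step 2 — Sum components: V_total = 119.9 + j168.6 V.
Step 3 — Convert to polar: |V_total| = 206.9 V, ∠V_total = 54.6°.

V_total = 206.9∠54.6° V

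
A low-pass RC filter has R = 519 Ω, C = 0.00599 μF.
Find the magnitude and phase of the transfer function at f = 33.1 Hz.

Step 1 — Angular frequency: ω = 2π·33.1 = 208 rad/s.
Step 2 — Transfer function: H(jω) = 1/(1 + jωRC).
Step 3 — Denominator: 1 + jωRC = 1 + j·208·519·5.99e-09 = 1 + j0.0006465.
Step 4 — H = 1 - j0.0006465.
Step 5 — Magnitude: |H| = 1 (-0.0 dB); phase: φ = -0.0°.

|H| = 1 (-0.0 dB), φ = -0.0°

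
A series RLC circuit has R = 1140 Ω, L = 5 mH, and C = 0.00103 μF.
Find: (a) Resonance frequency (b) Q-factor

Step 1 — Resonance condition Im(Z)=0 gives ω₀ = 1/√(LC).
Step 2 — ω₀ = 1/√(0.005·1.03e-09) = 4.407e+05 rad/s.
Step 3 — f₀ = ω₀/(2π) = 7.013e+04 Hz.
Step 4 — Series Q: Q = ω₀L/R = 4.407e+05·0.005/1140 = 1.933.

(a) f₀ = 7.013e+04 Hz  (b) Q = 1.933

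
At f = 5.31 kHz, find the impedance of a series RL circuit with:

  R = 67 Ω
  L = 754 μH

Step 1 — Angular frequency: ω = 2π·f = 2π·5310 = 3.336e+04 rad/s.
Step 2 — Component impedances:
  R: Z = R = 67 Ω
  L: Z = jωL = j·3.336e+04·0.000754 = 0 + j25.16 Ω
Step 3 — Series combination: Z_total = R + L = 67 + j25.16 Ω = 71.57∠20.6° Ω.

Z = 67 + j25.16 Ω = 71.57∠20.6° Ω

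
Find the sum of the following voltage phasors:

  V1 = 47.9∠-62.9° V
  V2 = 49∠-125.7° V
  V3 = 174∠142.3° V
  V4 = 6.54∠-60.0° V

Step 1 — Convert each phasor to rectangular form:
  V1 = 47.9·(cos(-62.9°) + j·sin(-62.9°)) = 21.82 - j42.64 V
  V2 = 49·(cos(-125.7°) + j·sin(-125.7°)) = -28.59 - j39.79 V
  V3 = 174·(cos(142.3°) + j·sin(142.3°)) = -137.7 + j106.4 V
  V4 = 6.54·(cos(-60.0°) + j·sin(-60.0°)) = 3.27 - j5.664 V
Step 2 — Sum components: V_total = -141.2 + j18.31 V.
Step 3 — Convert to polar: |V_total| = 142.4 V, ∠V_total = 172.6°.

V_total = 142.4∠172.6° V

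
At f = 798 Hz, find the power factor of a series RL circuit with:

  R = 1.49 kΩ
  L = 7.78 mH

Step 1 — Angular frequency: ω = 2π·f = 2π·798 = 5014 rad/s.
Step 2 — Component impedances:
  R: Z = R = 1490 Ω
  L: Z = jωL = j·5014·0.00778 = 0 + j39.01 Ω
Step 3 — Series combination: Z_total = R + L = 1490 + j39.01 Ω = 1491∠1.5° Ω.
Step 4 — Power factor: PF = cos(φ) = Re(Z)/|Z| = 1490/1490.5 = 0.9997.
Step 5 — Type: Im(Z) = 39.01 ⇒ lagging (phase φ = 1.5°).

PF = 0.9997 (lagging, φ = 1.5°)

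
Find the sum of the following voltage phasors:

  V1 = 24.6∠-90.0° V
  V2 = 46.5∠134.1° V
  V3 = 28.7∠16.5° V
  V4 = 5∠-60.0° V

Step 1 — Convert each phasor to rectangular form:
  V1 = 24.6·(cos(-90.0°) + j·sin(-90.0°)) = 0 - j24.6 V
  V2 = 46.5·(cos(134.1°) + j·sin(134.1°)) = -32.36 + j33.39 V
  V3 = 28.7·(cos(16.5°) + j·sin(16.5°)) = 27.52 + j8.151 V
  V4 = 5·(cos(-60.0°) + j·sin(-60.0°)) = 2.5 - j4.33 V
Step 2 — Sum components: V_total = -2.342 + j12.61 V.
Step 3 — Convert to polar: |V_total| = 12.83 V, ∠V_total = 100.5°.

V_total = 12.83∠100.5° V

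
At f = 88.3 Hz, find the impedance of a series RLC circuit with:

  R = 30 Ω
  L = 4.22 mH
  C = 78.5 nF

Step 1 — Angular frequency: ω = 2π·f = 2π·88.3 = 554.8 rad/s.
Step 2 — Component impedances:
  R: Z = R = 30 Ω
  L: Z = jωL = j·554.8·0.00422 = 0 + j2.341 Ω
  C: Z = 1/(jωC) = -j/(ω·C) = 0 - j2.296e+04 Ω
Step 3 — Series combination: Z_total = R + L + C = 30 - j2.296e+04 Ω = 2.296e+04∠-89.9° Ω.

Z = 30 - j2.296e+04 Ω = 2.296e+04∠-89.9° Ω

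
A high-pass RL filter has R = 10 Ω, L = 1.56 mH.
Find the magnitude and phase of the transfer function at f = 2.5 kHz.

Step 1 — Angular frequency: ω = 2π·2500 = 1.571e+04 rad/s.
Step 2 — Transfer function: H(jω) = jωL/(R + jωL).
Step 3 — Numerator jωL = j·24.5; denominator R + jωL = 10 + j24.5.
Step 4 — H = 0.8572 + j0.3498.
Step 5 — Magnitude: |H| = 0.9259 (-0.7 dB); phase: φ = 22.2°.

|H| = 0.9259 (-0.7 dB), φ = 22.2°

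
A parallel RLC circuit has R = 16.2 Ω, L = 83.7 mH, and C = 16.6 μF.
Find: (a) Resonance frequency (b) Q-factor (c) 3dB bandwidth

Step 1 — Resonance: ω₀ = 1/√(LC) = 1/√(0.0837·1.66e-05) = 848.4 rad/s.
Step 2 — f₀ = ω₀/(2π) = 135 Hz.
Step 3 — Parallel Q: Q = R/(ω₀L) = 16.2/(848.4·0.0837) = 0.2281.
Step 4 — Bandwidth: Δω = ω₀/Q = 3719 rad/s; BW = Δω/(2π) = 591.8 Hz.

(a) f₀ = 135 Hz  (b) Q = 0.2281  (c) BW = 591.8 Hz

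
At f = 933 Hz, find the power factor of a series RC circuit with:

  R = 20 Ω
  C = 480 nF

Step 1 — Angular frequency: ω = 2π·f = 2π·933 = 5862 rad/s.
Step 2 — Component impedances:
  R: Z = R = 20 Ω
  C: Z = 1/(jωC) = -j/(ω·C) = 0 - j355.4 Ω
Step 3 — Series combination: Z_total = R + C = 20 - j355.4 Ω = 355.9∠-86.8° Ω.
Step 4 — Power factor: PF = cos(φ) = Re(Z)/|Z| = 20/355.95 = 0.05619.
Step 5 — Type: Im(Z) = -355.4 ⇒ leading (phase φ = -86.8°).

PF = 0.05619 (leading, φ = -86.8°)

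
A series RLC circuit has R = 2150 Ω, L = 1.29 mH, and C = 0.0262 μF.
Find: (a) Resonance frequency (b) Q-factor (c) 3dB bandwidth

Step 1 — Resonance condition Im(Z)=0 gives ω₀ = 1/√(LC).
Step 2 — ω₀ = 1/√(0.00129·2.62e-08) = 1.72e+05 rad/s.
Step 3 — f₀ = ω₀/(2π) = 2.738e+04 Hz.
Step 4 — Series Q: Q = ω₀L/R = 1.72e+05·0.00129/2150 = 0.1032.
Step 5 — 3dB bandwidth: Δω = ω₀/Q = 1.667e+06 rad/s; BW = Δω/(2π) = 2.653e+05 Hz.

(a) f₀ = 2.738e+04 Hz  (b) Q = 0.1032  (c) BW = 2.653e+05 Hz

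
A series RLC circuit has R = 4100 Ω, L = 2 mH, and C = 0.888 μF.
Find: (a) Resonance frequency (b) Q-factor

Step 1 — Resonance condition Im(Z)=0 gives ω₀ = 1/√(LC).
Step 2 — ω₀ = 1/√(0.002·8.88e-07) = 2.373e+04 rad/s.
Step 3 — f₀ = ω₀/(2π) = 3777 Hz.
Step 4 — Series Q: Q = ω₀L/R = 2.373e+04·0.002/4100 = 0.01158.

(a) f₀ = 3777 Hz  (b) Q = 0.01158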